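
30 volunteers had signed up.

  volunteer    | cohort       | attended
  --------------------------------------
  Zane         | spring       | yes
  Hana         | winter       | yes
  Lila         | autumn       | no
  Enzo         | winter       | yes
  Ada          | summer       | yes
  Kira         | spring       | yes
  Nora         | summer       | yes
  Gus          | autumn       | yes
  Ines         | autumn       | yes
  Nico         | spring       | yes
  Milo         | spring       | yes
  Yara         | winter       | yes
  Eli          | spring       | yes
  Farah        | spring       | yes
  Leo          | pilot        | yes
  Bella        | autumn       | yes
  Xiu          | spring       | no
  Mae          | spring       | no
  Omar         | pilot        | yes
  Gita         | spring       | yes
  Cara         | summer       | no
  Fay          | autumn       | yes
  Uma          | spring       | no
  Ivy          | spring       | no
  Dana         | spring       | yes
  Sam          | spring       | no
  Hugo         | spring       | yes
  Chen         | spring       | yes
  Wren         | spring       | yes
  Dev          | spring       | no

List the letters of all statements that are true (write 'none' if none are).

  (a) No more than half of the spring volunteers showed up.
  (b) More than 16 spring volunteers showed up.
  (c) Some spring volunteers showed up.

|A| = 17, |A ∩ B| = 11, |A ∖ B| = 6.
(a) |A ∩ B| ≤ |A ∖ B|: fails.
(b) |A ∩ B| > 16: fails.
(c) A ∩ B ≠ ∅ (|A ∩ B| ≥ 1): holds.

(c)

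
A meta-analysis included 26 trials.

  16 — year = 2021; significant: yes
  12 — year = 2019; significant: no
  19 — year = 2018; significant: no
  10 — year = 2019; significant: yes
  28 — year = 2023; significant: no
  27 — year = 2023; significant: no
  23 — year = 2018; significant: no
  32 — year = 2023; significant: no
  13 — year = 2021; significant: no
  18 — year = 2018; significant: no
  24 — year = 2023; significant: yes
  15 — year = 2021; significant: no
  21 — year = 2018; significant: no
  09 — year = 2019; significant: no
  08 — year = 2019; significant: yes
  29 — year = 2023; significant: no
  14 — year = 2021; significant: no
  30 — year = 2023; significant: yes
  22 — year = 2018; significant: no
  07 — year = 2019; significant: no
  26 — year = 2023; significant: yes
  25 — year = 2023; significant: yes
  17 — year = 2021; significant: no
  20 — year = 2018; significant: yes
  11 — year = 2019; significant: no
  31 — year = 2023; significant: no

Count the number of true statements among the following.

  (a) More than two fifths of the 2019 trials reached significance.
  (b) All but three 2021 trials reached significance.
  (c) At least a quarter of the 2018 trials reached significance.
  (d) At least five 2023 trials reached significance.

0

(a) 2019: |A| = 6, |A ∩ B| = 2; needs |A ∩ B| / |A| > 2/5 — false.
(b) 2021: |A| = 5, |A ∩ B| = 1; needs |A ∖ B| = 3 — false.
(c) 2018: |A| = 6, |A ∩ B| = 1; needs |A ∩ B| / |A| ≥ 1/4 — false.
(d) 2023: |A| = 9, |A ∩ B| = 4; needs |A ∩ B| ≥ 5 — false.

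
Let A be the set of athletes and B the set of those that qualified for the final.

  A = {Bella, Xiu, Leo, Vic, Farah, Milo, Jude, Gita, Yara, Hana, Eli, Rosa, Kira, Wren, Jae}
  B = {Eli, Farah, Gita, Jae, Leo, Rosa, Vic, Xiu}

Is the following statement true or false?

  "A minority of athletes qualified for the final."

False

The determiner here denotes the relation: |A ∩ B| < |A ∖ B|.
|A| = 15, |A ∩ B| = 8, |A ∖ B| = 7.
8 > 7, so the statement is false.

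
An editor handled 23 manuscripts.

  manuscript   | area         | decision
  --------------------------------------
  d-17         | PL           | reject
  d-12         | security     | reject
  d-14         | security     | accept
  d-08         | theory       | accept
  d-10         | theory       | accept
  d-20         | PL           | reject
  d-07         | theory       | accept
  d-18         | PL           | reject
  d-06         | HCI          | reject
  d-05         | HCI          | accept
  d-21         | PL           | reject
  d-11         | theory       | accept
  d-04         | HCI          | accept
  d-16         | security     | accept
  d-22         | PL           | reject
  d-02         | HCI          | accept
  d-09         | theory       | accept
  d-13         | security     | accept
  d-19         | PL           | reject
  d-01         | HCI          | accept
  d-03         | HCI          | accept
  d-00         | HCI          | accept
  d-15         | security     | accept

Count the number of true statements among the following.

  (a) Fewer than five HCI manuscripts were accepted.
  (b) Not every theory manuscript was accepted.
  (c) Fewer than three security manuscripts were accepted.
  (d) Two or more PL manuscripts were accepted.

0

(a) HCI: |A| = 7, |A ∩ B| = 6; needs |A ∩ B| < 5 — false.
(b) theory: |A| = 5, |A ∩ B| = 5; needs A ⊄ B (|A ∖ B| ≥ 1) — false.
(c) security: |A| = 5, |A ∩ B| = 4; needs |A ∩ B| < 3 — false.
(d) PL: |A| = 6, |A ∩ B| = 0; needs |A ∩ B| ≥ 2 — false.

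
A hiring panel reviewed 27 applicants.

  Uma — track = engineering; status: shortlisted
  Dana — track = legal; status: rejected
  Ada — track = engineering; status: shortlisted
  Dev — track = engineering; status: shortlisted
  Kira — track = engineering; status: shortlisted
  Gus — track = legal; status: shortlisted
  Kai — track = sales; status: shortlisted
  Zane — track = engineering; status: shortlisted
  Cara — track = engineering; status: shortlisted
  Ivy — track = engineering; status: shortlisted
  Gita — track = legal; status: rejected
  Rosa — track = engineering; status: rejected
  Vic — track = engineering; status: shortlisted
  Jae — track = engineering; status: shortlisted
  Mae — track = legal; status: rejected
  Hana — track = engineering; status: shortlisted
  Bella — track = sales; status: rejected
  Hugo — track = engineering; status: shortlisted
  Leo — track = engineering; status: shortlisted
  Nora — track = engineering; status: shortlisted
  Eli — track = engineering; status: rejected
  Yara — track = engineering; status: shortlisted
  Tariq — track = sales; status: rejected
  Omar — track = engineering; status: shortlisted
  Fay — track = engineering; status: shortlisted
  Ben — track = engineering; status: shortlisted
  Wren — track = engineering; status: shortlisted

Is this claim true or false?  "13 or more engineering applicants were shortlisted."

The determiner here denotes the relation: |A ∩ B| ≥ 13.
|A| = 20, |A ∩ B| = 18, |A ∖ B| = 2.
|A ∩ B| = 18, so the statement is true.

True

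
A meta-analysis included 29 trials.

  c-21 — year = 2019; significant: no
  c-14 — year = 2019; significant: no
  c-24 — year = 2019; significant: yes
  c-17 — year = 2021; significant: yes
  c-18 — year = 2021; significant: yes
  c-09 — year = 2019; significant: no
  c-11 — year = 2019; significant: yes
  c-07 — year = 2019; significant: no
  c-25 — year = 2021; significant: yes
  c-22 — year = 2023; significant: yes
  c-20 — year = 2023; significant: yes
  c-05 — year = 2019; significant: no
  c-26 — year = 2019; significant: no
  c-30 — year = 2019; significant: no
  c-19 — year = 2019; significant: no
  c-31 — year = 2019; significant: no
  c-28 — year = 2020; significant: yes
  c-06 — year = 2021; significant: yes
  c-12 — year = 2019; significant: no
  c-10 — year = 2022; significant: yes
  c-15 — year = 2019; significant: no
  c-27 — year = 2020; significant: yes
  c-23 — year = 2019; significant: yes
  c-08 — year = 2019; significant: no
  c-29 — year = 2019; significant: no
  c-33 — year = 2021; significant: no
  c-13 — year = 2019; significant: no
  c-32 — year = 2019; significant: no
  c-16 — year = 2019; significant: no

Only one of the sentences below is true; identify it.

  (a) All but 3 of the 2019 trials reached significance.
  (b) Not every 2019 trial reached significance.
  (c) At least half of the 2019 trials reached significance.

|A| = 19, |A ∩ B| = 3, |A ∖ B| = 16.
(a) requires |A ∖ B| = 3: false.
(b) requires A ⊄ B (|A ∖ B| ≥ 1): true.
(c) requires |A ∩ B| ≥ |A ∖ B|: false.

(b)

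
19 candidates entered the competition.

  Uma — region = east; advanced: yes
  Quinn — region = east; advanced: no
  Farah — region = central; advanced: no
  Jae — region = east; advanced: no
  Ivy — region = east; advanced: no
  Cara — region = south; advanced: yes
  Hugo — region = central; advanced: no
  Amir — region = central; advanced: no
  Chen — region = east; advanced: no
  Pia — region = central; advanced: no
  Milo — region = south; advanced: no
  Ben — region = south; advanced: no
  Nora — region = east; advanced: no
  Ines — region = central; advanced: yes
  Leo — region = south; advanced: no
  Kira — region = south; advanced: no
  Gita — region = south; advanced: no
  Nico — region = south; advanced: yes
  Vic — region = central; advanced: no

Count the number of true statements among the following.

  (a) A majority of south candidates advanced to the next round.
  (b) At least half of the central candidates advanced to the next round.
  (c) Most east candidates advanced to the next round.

(a) south: |A| = 7, |A ∩ B| = 2; needs |A ∩ B| > |A ∖ B| — false.
(b) central: |A| = 6, |A ∩ B| = 1; needs |A ∩ B| ≥ |A ∖ B| — false.
(c) east: |A| = 6, |A ∩ B| = 1; needs |A ∩ B| > |A ∖ B| — false.

0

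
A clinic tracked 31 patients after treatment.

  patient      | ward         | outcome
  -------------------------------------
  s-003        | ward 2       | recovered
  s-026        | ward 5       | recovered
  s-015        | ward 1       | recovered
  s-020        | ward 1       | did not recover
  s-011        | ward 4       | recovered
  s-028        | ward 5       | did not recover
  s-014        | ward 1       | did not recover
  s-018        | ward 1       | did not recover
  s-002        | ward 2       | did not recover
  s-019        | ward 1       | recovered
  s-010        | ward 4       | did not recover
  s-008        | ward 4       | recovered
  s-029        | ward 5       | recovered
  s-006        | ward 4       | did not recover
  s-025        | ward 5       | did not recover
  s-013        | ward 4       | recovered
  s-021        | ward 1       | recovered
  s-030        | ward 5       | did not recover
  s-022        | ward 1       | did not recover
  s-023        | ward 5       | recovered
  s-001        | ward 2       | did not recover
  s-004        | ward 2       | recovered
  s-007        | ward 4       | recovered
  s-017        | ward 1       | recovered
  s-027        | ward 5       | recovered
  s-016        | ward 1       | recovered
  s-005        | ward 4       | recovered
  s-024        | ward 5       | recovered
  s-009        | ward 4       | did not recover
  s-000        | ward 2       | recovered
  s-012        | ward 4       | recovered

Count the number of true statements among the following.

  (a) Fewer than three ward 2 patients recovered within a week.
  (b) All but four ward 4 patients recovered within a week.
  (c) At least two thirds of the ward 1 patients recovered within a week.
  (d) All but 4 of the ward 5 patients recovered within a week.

0

(a) ward 2: |A| = 5, |A ∩ B| = 3; needs |A ∩ B| < 3 — false.
(b) ward 4: |A| = 9, |A ∩ B| = 6; needs |A ∖ B| = 4 — false.
(c) ward 1: |A| = 9, |A ∩ B| = 5; needs |A ∩ B| / |A| ≥ 2/3 — false.
(d) ward 5: |A| = 8, |A ∩ B| = 5; needs |A ∖ B| = 4 — false.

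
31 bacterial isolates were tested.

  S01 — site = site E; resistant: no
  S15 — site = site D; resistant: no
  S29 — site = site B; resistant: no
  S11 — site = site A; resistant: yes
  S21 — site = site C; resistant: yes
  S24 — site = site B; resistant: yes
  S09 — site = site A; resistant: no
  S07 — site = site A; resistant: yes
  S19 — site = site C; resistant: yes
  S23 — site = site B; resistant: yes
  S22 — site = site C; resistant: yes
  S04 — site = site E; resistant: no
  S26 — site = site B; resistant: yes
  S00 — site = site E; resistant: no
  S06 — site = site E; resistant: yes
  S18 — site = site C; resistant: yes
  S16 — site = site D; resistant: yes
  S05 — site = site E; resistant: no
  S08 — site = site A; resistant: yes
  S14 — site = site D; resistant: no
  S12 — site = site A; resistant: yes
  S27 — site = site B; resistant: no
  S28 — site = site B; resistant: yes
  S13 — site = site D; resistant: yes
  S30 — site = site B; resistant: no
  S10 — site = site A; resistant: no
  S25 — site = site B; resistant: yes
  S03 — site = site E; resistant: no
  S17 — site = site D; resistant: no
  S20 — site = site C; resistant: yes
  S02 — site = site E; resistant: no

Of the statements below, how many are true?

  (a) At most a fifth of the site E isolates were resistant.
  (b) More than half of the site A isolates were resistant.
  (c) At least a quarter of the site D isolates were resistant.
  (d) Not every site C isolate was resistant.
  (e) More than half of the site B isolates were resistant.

4

(a) site E: |A| = 7, |A ∩ B| = 1; needs |A ∩ B| / |A| ≤ 1/5 — true.
(b) site A: |A| = 6, |A ∩ B| = 4; needs |A ∩ B| > |A ∖ B| — true.
(c) site D: |A| = 5, |A ∩ B| = 2; needs |A ∩ B| / |A| ≥ 1/4 — true.
(d) site C: |A| = 5, |A ∩ B| = 5; needs A ⊄ B (|A ∖ B| ≥ 1) — false.
(e) site B: |A| = 8, |A ∩ B| = 5; needs |A ∩ B| > |A ∖ B| — true.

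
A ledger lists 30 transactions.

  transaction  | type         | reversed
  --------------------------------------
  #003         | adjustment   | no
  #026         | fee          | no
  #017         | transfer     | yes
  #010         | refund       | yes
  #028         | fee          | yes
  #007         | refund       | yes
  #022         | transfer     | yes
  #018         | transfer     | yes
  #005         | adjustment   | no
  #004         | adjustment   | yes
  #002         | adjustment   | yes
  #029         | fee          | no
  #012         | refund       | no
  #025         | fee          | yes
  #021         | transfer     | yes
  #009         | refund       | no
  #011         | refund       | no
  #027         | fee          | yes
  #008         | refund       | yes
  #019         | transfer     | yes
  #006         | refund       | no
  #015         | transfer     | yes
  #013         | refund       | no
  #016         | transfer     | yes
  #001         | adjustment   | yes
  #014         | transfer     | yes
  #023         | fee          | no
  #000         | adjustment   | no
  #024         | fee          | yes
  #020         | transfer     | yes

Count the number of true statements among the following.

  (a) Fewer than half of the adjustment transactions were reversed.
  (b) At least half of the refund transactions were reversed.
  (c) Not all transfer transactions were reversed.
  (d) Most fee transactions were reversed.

1

(a) adjustment: |A| = 6, |A ∩ B| = 3; needs |A ∩ B| < |A ∖ B| — false.
(b) refund: |A| = 8, |A ∩ B| = 3; needs |A ∩ B| ≥ |A ∖ B| — false.
(c) transfer: |A| = 9, |A ∩ B| = 9; needs A ⊄ B (|A ∖ B| ≥ 1) — false.
(d) fee: |A| = 7, |A ∩ B| = 4; needs |A ∩ B| > |A ∖ B| — true.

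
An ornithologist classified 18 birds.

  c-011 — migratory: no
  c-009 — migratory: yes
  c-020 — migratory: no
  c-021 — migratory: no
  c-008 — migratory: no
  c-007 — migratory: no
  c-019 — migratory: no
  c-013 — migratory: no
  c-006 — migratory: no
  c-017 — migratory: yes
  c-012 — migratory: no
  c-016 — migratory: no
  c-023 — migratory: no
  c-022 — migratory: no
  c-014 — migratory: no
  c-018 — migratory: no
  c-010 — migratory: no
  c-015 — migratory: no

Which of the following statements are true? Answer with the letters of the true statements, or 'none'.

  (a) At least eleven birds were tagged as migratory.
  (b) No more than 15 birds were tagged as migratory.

|A| = 18, |A ∩ B| = 2, |A ∖ B| = 16.
(a) |A ∩ B| ≥ 11: fails.
(b) |A ∩ B| ≤ 15: holds.

(b)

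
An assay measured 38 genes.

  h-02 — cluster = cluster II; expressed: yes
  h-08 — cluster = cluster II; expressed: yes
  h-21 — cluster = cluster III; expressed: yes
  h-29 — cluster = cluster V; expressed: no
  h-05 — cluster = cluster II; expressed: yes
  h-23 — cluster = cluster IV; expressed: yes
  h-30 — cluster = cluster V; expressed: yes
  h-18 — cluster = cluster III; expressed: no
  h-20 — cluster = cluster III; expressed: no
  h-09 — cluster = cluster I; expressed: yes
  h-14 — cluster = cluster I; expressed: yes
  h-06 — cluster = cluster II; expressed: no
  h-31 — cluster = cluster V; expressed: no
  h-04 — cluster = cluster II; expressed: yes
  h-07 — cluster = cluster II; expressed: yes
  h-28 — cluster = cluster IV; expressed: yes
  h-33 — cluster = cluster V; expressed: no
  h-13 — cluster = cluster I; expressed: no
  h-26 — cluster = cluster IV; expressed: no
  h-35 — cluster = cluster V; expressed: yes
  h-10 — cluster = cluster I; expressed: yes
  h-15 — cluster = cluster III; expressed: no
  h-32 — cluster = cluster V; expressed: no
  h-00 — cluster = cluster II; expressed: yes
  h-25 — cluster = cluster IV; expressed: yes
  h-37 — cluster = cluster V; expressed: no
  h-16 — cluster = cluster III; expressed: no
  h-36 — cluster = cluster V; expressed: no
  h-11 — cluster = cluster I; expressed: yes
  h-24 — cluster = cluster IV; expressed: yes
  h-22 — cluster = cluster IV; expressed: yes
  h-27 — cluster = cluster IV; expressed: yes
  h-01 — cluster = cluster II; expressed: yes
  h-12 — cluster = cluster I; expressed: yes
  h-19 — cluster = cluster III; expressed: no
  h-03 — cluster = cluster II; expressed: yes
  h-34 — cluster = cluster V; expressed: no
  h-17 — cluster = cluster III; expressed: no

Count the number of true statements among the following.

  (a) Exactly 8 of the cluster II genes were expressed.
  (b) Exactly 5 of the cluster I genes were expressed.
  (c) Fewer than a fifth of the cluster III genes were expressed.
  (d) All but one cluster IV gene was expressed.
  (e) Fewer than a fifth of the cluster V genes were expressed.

(a) cluster II: |A| = 9, |A ∩ B| = 8; needs |A ∩ B| = 8 — true.
(b) cluster I: |A| = 6, |A ∩ B| = 5; needs |A ∩ B| = 5 — true.
(c) cluster III: |A| = 7, |A ∩ B| = 1; needs |A ∩ B| / |A| < 1/5 — true.
(d) cluster IV: |A| = 7, |A ∩ B| = 6; needs |A ∖ B| = 1 — true.
(e) cluster V: |A| = 9, |A ∩ B| = 2; needs |A ∩ B| / |A| < 1/5 — false.

4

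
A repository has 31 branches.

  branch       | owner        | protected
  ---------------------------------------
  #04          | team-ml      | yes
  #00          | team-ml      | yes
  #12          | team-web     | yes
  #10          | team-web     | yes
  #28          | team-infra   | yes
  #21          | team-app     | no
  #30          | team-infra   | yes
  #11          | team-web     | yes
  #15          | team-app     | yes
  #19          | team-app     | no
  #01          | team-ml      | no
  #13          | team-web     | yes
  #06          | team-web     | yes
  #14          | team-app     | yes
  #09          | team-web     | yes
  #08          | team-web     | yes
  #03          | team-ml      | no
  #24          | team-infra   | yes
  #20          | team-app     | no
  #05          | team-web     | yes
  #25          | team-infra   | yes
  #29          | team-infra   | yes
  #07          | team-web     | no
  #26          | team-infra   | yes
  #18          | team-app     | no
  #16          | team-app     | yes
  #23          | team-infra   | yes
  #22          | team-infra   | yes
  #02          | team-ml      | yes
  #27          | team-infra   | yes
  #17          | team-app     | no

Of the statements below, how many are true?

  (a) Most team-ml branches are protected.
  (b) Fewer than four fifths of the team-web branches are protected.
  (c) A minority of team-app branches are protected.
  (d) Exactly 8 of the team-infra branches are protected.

(a) team-ml: |A| = 5, |A ∩ B| = 3; needs |A ∩ B| > |A ∖ B| — true.
(b) team-web: |A| = 9, |A ∩ B| = 8; needs |A ∩ B| / |A| < 4/5 — false.
(c) team-app: |A| = 8, |A ∩ B| = 3; needs |A ∩ B| < |A ∖ B| — true.
(d) team-infra: |A| = 9, |A ∩ B| = 9; needs |A ∩ B| = 8 — false.

2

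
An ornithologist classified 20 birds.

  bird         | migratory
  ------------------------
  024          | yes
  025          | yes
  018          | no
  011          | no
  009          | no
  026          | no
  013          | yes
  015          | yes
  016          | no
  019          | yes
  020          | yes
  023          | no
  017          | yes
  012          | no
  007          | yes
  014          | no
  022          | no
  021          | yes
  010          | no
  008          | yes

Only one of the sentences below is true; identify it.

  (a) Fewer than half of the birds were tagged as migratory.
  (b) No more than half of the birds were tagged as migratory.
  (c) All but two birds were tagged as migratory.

(b)

|A| = 20, |A ∩ B| = 10, |A ∖ B| = 10.
(a) requires |A ∩ B| < |A ∖ B|: false.
(b) requires |A ∩ B| ≤ |A ∖ B|: true.
(c) requires |A ∖ B| = 2: false.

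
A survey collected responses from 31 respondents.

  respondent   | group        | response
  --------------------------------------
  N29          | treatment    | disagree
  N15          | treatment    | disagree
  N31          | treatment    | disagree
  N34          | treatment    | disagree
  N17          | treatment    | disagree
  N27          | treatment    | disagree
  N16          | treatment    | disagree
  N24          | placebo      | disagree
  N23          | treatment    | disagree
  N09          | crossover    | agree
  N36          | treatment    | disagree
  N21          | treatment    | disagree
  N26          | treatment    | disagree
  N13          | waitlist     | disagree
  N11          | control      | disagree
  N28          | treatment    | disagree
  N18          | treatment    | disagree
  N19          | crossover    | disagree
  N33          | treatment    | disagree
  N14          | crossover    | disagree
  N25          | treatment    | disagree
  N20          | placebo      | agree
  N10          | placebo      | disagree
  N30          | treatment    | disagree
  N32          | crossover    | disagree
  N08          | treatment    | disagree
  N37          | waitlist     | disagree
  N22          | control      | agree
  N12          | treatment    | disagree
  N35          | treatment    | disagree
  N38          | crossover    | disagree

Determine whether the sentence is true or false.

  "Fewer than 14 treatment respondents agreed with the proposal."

'Fewer than 14 treatment respondents agreed with the proposal' holds iff |A ∩ B| < 14.
|A| = 19, |A ∩ B| = 0, |A ∖ B| = 19.
|A ∩ B| = 0, so the statement is true.

True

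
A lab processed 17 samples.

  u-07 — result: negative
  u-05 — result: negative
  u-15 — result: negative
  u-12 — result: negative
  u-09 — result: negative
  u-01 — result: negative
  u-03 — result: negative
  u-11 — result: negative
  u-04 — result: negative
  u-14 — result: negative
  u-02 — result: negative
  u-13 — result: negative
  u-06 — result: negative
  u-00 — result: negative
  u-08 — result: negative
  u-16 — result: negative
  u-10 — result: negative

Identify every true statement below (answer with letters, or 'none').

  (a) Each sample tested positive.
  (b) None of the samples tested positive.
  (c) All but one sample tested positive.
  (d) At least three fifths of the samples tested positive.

(b)

|A| = 17, |A ∩ B| = 0, |A ∖ B| = 17.
(a) A ⊆ B, i.e. every element of A is in B (|A ∖ B| = 0): fails.
(b) A ∩ B = ∅ (|A ∩ B| = 0): holds.
(c) |A ∖ B| = 1: fails.
(d) |A ∩ B| / |A| ≥ 3/5: fails.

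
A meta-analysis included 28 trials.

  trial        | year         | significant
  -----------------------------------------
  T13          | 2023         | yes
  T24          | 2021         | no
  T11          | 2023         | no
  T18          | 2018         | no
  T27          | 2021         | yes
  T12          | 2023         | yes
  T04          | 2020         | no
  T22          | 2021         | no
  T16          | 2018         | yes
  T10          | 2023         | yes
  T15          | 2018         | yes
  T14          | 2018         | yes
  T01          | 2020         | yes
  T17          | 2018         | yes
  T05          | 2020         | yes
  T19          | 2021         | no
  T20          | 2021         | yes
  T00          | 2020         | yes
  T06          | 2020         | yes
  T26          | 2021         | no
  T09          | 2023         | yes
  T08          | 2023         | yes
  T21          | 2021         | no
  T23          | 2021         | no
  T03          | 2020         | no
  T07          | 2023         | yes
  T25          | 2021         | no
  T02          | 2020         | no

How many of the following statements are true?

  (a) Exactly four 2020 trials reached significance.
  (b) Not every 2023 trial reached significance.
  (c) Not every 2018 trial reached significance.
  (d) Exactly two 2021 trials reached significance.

4

(a) 2020: |A| = 7, |A ∩ B| = 4; needs |A ∩ B| = 4 — true.
(b) 2023: |A| = 7, |A ∩ B| = 6; needs A ⊄ B (|A ∖ B| ≥ 1) — true.
(c) 2018: |A| = 5, |A ∩ B| = 4; needs A ⊄ B (|A ∖ B| ≥ 1) — true.
(d) 2021: |A| = 9, |A ∩ B| = 2; needs |A ∩ B| = 2 — true.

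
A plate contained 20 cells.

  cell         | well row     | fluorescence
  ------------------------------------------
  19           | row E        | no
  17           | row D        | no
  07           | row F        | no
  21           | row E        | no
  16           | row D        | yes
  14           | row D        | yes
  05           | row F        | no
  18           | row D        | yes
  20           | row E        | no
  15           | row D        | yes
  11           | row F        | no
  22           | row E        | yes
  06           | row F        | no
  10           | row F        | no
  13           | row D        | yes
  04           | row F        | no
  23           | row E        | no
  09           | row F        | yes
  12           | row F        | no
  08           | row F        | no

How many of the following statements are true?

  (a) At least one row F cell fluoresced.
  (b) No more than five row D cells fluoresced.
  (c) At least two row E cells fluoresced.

2

(a) row F: |A| = 9, |A ∩ B| = 1; needs A ∩ B ≠ ∅ (|A ∩ B| ≥ 1) — true.
(b) row D: |A| = 6, |A ∩ B| = 5; needs |A ∩ B| ≤ 5 — true.
(c) row E: |A| = 5, |A ∩ B| = 1; needs |A ∩ B| ≥ 2 — false.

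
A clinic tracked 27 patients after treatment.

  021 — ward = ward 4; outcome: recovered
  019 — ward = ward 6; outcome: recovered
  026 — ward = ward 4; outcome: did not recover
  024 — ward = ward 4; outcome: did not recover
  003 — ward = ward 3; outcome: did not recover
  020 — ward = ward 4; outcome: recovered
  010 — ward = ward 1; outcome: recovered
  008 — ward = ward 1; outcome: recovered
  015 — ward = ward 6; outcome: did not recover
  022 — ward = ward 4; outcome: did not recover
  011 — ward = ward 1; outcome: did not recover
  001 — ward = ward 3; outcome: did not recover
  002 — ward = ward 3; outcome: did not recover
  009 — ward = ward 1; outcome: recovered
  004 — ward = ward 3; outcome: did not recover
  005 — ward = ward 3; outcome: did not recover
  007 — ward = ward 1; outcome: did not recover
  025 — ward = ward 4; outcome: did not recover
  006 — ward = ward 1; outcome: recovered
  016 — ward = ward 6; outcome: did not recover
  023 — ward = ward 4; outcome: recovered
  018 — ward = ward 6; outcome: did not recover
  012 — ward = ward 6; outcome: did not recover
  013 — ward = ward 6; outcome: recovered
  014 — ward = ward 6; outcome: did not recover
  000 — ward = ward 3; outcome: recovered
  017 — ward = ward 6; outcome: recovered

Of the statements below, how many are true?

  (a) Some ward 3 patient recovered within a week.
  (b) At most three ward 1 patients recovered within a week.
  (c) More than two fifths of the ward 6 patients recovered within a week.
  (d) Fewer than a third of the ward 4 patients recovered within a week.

(a) ward 3: |A| = 6, |A ∩ B| = 1; needs A ∩ B ≠ ∅ (|A ∩ B| ≥ 1) — true.
(b) ward 1: |A| = 6, |A ∩ B| = 4; needs |A ∩ B| ≤ 3 — false.
(c) ward 6: |A| = 8, |A ∩ B| = 3; needs |A ∩ B| / |A| > 2/5 — false.
(d) ward 4: |A| = 7, |A ∩ B| = 3; needs |A ∩ B| / |A| < 1/3 — false.

1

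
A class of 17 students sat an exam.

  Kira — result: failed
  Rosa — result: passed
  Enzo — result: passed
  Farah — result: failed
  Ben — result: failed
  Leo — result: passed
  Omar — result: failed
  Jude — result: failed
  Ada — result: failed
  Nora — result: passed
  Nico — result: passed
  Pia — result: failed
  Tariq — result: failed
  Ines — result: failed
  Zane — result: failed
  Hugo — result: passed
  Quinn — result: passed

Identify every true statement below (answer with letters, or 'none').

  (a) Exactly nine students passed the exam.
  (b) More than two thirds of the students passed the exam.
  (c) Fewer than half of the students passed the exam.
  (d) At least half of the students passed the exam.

(c)

|A| = 17, |A ∩ B| = 7, |A ∖ B| = 10.
(a) |A ∩ B| = 9: fails.
(b) |A ∩ B| / |A| > 2/3: fails.
(c) |A ∩ B| < |A ∖ B|: holds.
(d) |A ∩ B| ≥ |A ∖ B|: fails.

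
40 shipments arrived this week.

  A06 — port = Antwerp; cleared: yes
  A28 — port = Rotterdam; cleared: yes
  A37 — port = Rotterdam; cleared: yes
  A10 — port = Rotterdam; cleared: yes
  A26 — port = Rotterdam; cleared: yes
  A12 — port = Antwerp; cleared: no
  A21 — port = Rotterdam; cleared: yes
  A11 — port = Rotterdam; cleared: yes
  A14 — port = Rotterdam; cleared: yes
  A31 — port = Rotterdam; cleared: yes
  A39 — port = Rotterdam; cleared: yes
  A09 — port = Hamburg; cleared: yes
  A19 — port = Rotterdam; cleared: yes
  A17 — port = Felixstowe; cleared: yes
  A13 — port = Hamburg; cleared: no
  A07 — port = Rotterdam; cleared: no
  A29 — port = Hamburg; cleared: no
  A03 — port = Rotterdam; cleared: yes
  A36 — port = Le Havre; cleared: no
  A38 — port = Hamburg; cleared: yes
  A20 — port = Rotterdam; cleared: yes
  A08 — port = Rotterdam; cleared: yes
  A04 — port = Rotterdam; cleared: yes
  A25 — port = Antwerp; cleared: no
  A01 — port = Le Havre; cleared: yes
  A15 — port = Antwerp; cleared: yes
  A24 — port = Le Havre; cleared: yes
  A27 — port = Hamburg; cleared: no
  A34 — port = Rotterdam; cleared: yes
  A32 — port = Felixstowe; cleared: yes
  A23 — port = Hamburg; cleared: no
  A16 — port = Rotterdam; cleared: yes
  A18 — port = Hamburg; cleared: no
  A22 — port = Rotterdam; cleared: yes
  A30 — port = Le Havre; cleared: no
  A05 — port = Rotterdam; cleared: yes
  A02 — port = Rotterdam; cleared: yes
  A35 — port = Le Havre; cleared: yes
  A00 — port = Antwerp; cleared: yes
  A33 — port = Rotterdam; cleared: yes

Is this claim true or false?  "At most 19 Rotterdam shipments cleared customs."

False

The determiner here denotes the relation: |A ∩ B| ≤ 19.
|A| = 21, |A ∩ B| = 20, |A ∖ B| = 1.
|A ∩ B| = 20, so the statement is false.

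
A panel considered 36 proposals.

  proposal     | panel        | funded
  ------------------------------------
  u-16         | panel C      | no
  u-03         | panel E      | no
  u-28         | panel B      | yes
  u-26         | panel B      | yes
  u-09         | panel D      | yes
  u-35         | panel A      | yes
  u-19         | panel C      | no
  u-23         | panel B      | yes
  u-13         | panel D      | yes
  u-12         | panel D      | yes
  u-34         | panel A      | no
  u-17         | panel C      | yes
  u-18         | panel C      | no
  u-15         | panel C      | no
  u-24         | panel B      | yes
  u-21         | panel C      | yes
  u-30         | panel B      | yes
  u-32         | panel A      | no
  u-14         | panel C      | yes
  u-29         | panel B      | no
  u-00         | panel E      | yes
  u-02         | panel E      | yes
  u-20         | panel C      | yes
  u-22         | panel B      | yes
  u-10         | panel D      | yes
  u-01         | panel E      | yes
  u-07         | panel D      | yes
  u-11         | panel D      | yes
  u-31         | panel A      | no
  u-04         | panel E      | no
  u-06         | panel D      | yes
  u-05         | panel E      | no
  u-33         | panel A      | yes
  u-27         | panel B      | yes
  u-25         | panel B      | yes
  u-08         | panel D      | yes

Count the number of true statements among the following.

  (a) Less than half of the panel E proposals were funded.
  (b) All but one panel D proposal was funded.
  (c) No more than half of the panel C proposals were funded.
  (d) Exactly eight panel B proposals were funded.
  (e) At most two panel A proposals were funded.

(a) panel E: |A| = 6, |A ∩ B| = 3; needs |A ∩ B| < |A ∖ B| — false.
(b) panel D: |A| = 8, |A ∩ B| = 8; needs |A ∖ B| = 1 — false.
(c) panel C: |A| = 8, |A ∩ B| = 4; needs |A ∩ B| ≤ |A ∖ B| — true.
(d) panel B: |A| = 9, |A ∩ B| = 8; needs |A ∩ B| = 8 — true.
(e) panel A: |A| = 5, |A ∩ B| = 2; needs |A ∩ B| ≤ 2 — true.

3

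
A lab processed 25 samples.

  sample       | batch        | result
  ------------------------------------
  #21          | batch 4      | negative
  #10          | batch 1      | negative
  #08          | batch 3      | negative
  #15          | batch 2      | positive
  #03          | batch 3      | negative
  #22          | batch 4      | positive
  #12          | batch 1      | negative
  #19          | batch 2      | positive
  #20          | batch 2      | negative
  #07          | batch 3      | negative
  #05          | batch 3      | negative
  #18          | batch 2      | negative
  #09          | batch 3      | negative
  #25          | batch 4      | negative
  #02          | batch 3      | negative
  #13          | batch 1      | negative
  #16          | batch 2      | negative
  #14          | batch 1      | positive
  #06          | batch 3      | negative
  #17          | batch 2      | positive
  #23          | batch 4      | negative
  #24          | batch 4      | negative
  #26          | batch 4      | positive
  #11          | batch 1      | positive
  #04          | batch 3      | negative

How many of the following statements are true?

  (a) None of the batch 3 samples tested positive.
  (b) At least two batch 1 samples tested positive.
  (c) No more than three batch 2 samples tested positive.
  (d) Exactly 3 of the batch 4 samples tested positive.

3

(a) batch 3: |A| = 8, |A ∩ B| = 0; needs A ∩ B = ∅ (|A ∩ B| = 0) — true.
(b) batch 1: |A| = 5, |A ∩ B| = 2; needs |A ∩ B| ≥ 2 — true.
(c) batch 2: |A| = 6, |A ∩ B| = 3; needs |A ∩ B| ≤ 3 — true.
(d) batch 4: |A| = 6, |A ∩ B| = 2; needs |A ∩ B| = 3 — false.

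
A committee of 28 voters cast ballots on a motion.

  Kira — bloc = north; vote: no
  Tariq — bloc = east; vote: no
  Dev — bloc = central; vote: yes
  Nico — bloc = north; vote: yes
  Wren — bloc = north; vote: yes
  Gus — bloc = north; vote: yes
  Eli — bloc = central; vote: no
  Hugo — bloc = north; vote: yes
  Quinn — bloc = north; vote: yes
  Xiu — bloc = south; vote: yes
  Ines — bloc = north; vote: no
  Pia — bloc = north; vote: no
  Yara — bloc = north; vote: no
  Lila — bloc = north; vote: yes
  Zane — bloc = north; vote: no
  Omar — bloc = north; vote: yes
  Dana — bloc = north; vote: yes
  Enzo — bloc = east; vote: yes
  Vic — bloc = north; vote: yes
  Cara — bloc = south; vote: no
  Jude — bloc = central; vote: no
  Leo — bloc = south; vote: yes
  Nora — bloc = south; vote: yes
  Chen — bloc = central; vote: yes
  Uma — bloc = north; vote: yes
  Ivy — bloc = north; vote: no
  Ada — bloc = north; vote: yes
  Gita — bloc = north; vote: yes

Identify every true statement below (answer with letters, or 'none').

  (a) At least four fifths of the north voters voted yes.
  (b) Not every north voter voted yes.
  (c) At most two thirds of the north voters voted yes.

|A| = 18, |A ∩ B| = 12, |A ∖ B| = 6.
(a) |A ∩ B| / |A| ≥ 4/5: fails.
(b) A ⊄ B (|A ∖ B| ≥ 1): holds.
(c) |A ∩ B| / |A| ≤ 2/3: holds.

(b), (c)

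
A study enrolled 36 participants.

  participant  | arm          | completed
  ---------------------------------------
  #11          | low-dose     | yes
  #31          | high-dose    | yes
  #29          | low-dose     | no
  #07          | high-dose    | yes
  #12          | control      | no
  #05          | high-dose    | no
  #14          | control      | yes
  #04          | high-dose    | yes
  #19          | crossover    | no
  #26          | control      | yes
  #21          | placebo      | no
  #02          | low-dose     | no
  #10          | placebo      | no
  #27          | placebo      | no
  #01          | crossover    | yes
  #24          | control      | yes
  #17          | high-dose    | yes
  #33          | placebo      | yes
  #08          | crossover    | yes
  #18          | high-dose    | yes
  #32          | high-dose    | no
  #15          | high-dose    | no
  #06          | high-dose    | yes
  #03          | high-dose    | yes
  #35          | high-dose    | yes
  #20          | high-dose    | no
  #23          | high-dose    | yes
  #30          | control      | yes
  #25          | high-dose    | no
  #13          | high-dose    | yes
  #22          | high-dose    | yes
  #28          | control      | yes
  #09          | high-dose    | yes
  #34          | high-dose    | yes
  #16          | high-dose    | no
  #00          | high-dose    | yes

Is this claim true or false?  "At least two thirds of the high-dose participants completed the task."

Truth condition: |A ∩ B| / |A| ≥ 2/3.
|A| = 20, |A ∩ B| = 14, |A ∖ B| = 6.
|A ∩ B|/|A| = 14/20, so the statement is true.

True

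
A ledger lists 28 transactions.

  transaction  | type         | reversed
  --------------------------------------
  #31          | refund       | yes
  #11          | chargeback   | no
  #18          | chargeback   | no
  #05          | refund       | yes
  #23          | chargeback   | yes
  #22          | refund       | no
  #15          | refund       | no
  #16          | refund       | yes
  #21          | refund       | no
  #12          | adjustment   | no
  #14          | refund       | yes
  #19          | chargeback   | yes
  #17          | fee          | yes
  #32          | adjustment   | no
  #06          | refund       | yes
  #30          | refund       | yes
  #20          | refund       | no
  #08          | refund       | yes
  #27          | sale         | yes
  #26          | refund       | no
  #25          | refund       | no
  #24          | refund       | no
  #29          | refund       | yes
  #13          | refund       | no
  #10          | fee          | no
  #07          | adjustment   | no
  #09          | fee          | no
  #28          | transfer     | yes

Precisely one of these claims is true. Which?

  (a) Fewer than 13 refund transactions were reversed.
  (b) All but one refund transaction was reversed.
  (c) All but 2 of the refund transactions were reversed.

|A| = 16, |A ∩ B| = 8, |A ∖ B| = 8.
(a) requires |A ∩ B| < 13: true.
(b) requires |A ∖ B| = 1: false.
(c) requires |A ∖ B| = 2: false.

(a)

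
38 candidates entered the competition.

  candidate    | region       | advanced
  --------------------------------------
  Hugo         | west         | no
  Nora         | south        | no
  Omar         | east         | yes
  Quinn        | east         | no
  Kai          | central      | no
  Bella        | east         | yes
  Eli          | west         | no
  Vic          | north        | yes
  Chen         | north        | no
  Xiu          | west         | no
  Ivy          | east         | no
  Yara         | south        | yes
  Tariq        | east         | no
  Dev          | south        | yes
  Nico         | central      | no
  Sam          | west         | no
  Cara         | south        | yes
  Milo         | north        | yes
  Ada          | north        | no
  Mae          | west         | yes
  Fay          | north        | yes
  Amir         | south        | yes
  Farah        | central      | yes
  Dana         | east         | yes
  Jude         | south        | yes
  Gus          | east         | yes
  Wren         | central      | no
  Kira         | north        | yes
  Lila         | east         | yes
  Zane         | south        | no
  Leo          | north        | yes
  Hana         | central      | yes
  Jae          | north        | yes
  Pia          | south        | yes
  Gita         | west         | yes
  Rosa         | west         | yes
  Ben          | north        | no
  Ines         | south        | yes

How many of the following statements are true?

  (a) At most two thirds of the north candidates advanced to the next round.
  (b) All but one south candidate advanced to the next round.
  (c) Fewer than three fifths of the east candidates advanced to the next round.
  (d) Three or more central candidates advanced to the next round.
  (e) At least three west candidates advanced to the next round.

(a) north: |A| = 9, |A ∩ B| = 6; needs |A ∩ B| / |A| ≤ 2/3 — true.
(b) south: |A| = 9, |A ∩ B| = 7; needs |A ∖ B| = 1 — false.
(c) east: |A| = 8, |A ∩ B| = 5; needs |A ∩ B| / |A| < 3/5 — false.
(d) central: |A| = 5, |A ∩ B| = 2; needs |A ∩ B| ≥ 3 — false.
(e) west: |A| = 7, |A ∩ B| = 3; needs |A ∩ B| ≥ 3 — true.

2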